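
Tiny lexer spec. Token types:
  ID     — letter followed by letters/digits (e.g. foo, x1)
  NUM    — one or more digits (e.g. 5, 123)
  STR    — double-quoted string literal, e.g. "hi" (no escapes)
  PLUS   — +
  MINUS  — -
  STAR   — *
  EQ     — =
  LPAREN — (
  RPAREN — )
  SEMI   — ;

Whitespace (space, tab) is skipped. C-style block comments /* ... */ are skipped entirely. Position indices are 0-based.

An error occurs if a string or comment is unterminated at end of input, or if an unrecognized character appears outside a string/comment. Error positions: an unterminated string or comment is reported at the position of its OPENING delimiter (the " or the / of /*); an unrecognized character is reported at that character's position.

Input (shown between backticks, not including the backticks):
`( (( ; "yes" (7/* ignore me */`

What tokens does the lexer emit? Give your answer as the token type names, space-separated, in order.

pos=0: emit LPAREN '('
pos=2: emit LPAREN '('
pos=3: emit LPAREN '('
pos=5: emit SEMI ';'
pos=7: enter STRING mode
pos=7: emit STR "yes" (now at pos=12)
pos=13: emit LPAREN '('
pos=14: emit NUM '7' (now at pos=15)
pos=15: enter COMMENT mode (saw '/*')
exit COMMENT mode (now at pos=30)
DONE. 7 tokens: [LPAREN, LPAREN, LPAREN, SEMI, STR, LPAREN, NUM]

Answer: LPAREN LPAREN LPAREN SEMI STR LPAREN NUM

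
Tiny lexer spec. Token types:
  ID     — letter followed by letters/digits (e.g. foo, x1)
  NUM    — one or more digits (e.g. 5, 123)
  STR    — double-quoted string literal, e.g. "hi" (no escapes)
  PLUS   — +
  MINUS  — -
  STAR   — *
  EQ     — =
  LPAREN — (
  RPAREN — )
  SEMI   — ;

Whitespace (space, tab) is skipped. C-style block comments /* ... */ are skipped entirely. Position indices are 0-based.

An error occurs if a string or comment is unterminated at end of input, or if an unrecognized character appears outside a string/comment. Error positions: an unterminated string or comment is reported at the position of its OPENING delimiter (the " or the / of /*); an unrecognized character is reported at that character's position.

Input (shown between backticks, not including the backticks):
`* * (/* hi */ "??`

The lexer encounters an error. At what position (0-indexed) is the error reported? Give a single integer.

pos=0: emit STAR '*'
pos=2: emit STAR '*'
pos=4: emit LPAREN '('
pos=5: enter COMMENT mode (saw '/*')
exit COMMENT mode (now at pos=13)
pos=14: enter STRING mode
pos=14: ERROR — unterminated string

Answer: 14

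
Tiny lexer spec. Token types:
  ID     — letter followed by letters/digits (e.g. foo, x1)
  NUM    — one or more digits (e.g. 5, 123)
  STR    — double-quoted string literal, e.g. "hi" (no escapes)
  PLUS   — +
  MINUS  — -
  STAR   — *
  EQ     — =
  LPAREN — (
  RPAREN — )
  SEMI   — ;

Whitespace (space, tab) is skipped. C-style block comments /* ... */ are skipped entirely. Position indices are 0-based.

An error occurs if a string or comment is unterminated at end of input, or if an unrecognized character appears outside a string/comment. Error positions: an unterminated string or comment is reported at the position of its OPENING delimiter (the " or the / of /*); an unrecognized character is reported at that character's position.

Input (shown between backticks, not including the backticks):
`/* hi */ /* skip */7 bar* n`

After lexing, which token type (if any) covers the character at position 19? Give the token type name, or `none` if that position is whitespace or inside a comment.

pos=0: enter COMMENT mode (saw '/*')
exit COMMENT mode (now at pos=8)
pos=9: enter COMMENT mode (saw '/*')
exit COMMENT mode (now at pos=19)
pos=19: emit NUM '7' (now at pos=20)
pos=21: emit ID 'bar' (now at pos=24)
pos=24: emit STAR '*'
pos=26: emit ID 'n' (now at pos=27)
DONE. 4 tokens: [NUM, ID, STAR, ID]
Position 19: char is '7' -> NUM

Answer: NUM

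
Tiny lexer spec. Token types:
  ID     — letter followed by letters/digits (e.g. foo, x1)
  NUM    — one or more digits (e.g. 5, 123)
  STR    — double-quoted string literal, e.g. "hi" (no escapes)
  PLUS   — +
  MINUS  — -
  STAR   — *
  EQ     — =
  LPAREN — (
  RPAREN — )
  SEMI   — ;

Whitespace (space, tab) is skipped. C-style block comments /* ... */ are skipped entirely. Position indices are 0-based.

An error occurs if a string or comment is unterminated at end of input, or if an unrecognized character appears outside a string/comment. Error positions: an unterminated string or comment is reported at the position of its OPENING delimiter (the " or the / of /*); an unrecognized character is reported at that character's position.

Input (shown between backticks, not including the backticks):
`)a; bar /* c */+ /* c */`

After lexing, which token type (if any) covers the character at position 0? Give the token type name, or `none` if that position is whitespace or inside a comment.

Answer: RPAREN

Derivation:
pos=0: emit RPAREN ')'
pos=1: emit ID 'a' (now at pos=2)
pos=2: emit SEMI ';'
pos=4: emit ID 'bar' (now at pos=7)
pos=8: enter COMMENT mode (saw '/*')
exit COMMENT mode (now at pos=15)
pos=15: emit PLUS '+'
pos=17: enter COMMENT mode (saw '/*')
exit COMMENT mode (now at pos=24)
DONE. 5 tokens: [RPAREN, ID, SEMI, ID, PLUS]
Position 0: char is ')' -> RPAREN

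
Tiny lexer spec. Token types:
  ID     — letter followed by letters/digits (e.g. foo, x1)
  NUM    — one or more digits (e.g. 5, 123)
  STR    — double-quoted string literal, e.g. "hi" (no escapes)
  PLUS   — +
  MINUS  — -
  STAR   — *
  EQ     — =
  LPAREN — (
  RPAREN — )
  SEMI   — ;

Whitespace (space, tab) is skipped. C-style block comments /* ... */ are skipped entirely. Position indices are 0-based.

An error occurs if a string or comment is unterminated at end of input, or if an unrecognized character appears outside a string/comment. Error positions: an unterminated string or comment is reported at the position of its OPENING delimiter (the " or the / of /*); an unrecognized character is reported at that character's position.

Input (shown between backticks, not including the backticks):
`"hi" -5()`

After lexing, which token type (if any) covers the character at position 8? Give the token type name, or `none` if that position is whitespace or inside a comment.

Answer: RPAREN

Derivation:
pos=0: enter STRING mode
pos=0: emit STR "hi" (now at pos=4)
pos=5: emit MINUS '-'
pos=6: emit NUM '5' (now at pos=7)
pos=7: emit LPAREN '('
pos=8: emit RPAREN ')'
DONE. 5 tokens: [STR, MINUS, NUM, LPAREN, RPAREN]
Position 8: char is ')' -> RPAREN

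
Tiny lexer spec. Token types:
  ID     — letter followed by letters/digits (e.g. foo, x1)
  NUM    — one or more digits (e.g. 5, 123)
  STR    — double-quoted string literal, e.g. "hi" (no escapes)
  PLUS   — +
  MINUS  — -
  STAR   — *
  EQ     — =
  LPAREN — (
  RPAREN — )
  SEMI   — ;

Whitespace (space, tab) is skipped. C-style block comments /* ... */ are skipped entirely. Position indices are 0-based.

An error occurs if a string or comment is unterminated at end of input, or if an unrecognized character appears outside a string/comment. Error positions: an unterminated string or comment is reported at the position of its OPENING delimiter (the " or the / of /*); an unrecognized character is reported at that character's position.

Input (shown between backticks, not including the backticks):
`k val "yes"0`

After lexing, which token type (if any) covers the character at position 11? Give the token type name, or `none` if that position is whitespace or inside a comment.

pos=0: emit ID 'k' (now at pos=1)
pos=2: emit ID 'val' (now at pos=5)
pos=6: enter STRING mode
pos=6: emit STR "yes" (now at pos=11)
pos=11: emit NUM '0' (now at pos=12)
DONE. 4 tokens: [ID, ID, STR, NUM]
Position 11: char is '0' -> NUM

Answer: NUM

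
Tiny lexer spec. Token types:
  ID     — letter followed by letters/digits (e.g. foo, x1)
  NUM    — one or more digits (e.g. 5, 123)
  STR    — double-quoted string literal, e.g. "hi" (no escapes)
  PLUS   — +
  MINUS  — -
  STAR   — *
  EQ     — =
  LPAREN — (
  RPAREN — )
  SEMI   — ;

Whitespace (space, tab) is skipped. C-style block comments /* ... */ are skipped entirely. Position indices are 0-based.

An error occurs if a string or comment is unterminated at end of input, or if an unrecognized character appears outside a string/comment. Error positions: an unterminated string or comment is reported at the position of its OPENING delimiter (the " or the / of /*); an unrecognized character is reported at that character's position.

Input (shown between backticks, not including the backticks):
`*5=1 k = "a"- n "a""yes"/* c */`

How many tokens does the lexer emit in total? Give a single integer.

pos=0: emit STAR '*'
pos=1: emit NUM '5' (now at pos=2)
pos=2: emit EQ '='
pos=3: emit NUM '1' (now at pos=4)
pos=5: emit ID 'k' (now at pos=6)
pos=7: emit EQ '='
pos=9: enter STRING mode
pos=9: emit STR "a" (now at pos=12)
pos=12: emit MINUS '-'
pos=14: emit ID 'n' (now at pos=15)
pos=16: enter STRING mode
pos=16: emit STR "a" (now at pos=19)
pos=19: enter STRING mode
pos=19: emit STR "yes" (now at pos=24)
pos=24: enter COMMENT mode (saw '/*')
exit COMMENT mode (now at pos=31)
DONE. 11 tokens: [STAR, NUM, EQ, NUM, ID, EQ, STR, MINUS, ID, STR, STR]

Answer: 11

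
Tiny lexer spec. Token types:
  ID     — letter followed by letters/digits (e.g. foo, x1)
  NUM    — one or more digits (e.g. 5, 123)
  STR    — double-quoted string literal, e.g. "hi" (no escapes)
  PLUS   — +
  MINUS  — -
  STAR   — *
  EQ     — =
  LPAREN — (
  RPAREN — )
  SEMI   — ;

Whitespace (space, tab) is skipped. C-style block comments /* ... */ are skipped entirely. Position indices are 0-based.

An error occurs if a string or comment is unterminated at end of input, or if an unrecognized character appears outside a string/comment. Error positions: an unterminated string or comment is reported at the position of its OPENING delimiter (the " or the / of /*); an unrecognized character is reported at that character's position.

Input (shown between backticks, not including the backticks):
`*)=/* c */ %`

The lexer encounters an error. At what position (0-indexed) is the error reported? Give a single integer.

pos=0: emit STAR '*'
pos=1: emit RPAREN ')'
pos=2: emit EQ '='
pos=3: enter COMMENT mode (saw '/*')
exit COMMENT mode (now at pos=10)
pos=11: ERROR — unrecognized char '%'

Answer: 11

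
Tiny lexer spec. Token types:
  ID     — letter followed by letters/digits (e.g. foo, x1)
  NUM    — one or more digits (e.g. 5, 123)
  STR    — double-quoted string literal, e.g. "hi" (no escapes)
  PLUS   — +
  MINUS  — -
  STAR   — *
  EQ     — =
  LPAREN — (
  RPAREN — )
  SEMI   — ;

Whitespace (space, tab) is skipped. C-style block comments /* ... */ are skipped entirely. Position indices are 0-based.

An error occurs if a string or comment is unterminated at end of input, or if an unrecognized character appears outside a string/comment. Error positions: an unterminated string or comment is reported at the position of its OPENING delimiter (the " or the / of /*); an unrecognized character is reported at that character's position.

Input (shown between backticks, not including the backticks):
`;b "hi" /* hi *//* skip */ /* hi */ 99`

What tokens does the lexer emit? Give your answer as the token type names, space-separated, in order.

Answer: SEMI ID STR NUM

Derivation:
pos=0: emit SEMI ';'
pos=1: emit ID 'b' (now at pos=2)
pos=3: enter STRING mode
pos=3: emit STR "hi" (now at pos=7)
pos=8: enter COMMENT mode (saw '/*')
exit COMMENT mode (now at pos=16)
pos=16: enter COMMENT mode (saw '/*')
exit COMMENT mode (now at pos=26)
pos=27: enter COMMENT mode (saw '/*')
exit COMMENT mode (now at pos=35)
pos=36: emit NUM '99' (now at pos=38)
DONE. 4 tokens: [SEMI, ID, STR, NUM]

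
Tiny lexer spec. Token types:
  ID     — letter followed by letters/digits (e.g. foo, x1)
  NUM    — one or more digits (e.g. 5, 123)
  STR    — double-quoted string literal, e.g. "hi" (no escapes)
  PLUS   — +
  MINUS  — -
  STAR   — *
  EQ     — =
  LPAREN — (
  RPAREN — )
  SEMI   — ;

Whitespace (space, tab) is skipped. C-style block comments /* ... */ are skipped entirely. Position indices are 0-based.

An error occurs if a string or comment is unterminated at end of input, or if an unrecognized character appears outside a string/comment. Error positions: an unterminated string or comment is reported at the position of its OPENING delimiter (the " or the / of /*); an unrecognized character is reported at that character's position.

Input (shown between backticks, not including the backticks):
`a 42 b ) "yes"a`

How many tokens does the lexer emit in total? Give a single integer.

pos=0: emit ID 'a' (now at pos=1)
pos=2: emit NUM '42' (now at pos=4)
pos=5: emit ID 'b' (now at pos=6)
pos=7: emit RPAREN ')'
pos=9: enter STRING mode
pos=9: emit STR "yes" (now at pos=14)
pos=14: emit ID 'a' (now at pos=15)
DONE. 6 tokens: [ID, NUM, ID, RPAREN, STR, ID]

Answer: 6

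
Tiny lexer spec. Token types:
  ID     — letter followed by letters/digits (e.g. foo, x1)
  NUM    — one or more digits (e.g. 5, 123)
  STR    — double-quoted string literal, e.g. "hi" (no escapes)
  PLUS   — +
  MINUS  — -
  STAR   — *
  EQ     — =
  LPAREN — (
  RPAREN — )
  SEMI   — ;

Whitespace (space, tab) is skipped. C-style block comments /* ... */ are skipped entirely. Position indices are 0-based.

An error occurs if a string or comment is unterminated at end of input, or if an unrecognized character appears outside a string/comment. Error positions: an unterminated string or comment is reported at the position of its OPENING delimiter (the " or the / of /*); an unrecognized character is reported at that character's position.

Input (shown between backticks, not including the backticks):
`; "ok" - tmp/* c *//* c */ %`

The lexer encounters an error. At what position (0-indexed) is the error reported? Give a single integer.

Answer: 27

Derivation:
pos=0: emit SEMI ';'
pos=2: enter STRING mode
pos=2: emit STR "ok" (now at pos=6)
pos=7: emit MINUS '-'
pos=9: emit ID 'tmp' (now at pos=12)
pos=12: enter COMMENT mode (saw '/*')
exit COMMENT mode (now at pos=19)
pos=19: enter COMMENT mode (saw '/*')
exit COMMENT mode (now at pos=26)
pos=27: ERROR — unrecognized char '%'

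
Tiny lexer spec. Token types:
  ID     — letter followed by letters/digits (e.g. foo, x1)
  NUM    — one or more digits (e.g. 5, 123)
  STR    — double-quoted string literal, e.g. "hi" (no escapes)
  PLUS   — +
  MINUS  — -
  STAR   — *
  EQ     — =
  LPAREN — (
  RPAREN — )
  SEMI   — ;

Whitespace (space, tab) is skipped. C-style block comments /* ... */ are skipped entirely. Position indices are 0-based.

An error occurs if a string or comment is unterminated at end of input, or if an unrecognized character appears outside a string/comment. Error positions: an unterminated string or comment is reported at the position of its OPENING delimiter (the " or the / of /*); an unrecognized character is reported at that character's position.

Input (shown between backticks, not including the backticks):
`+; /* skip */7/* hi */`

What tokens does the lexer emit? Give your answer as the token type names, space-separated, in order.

pos=0: emit PLUS '+'
pos=1: emit SEMI ';'
pos=3: enter COMMENT mode (saw '/*')
exit COMMENT mode (now at pos=13)
pos=13: emit NUM '7' (now at pos=14)
pos=14: enter COMMENT mode (saw '/*')
exit COMMENT mode (now at pos=22)
DONE. 3 tokens: [PLUS, SEMI, NUM]

Answer: PLUS SEMI NUM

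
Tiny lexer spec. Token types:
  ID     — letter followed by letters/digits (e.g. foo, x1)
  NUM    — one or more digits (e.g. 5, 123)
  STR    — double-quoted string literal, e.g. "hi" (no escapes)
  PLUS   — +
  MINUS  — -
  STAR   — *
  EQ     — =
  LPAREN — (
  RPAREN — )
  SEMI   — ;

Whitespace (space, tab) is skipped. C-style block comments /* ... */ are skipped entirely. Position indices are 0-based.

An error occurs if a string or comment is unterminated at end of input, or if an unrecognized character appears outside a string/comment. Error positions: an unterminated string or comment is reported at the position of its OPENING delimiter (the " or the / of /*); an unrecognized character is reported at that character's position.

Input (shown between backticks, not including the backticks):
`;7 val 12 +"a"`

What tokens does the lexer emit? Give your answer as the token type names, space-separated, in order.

pos=0: emit SEMI ';'
pos=1: emit NUM '7' (now at pos=2)
pos=3: emit ID 'val' (now at pos=6)
pos=7: emit NUM '12' (now at pos=9)
pos=10: emit PLUS '+'
pos=11: enter STRING mode
pos=11: emit STR "a" (now at pos=14)
DONE. 6 tokens: [SEMI, NUM, ID, NUM, PLUS, STR]

Answer: SEMI NUM ID NUM PLUS STR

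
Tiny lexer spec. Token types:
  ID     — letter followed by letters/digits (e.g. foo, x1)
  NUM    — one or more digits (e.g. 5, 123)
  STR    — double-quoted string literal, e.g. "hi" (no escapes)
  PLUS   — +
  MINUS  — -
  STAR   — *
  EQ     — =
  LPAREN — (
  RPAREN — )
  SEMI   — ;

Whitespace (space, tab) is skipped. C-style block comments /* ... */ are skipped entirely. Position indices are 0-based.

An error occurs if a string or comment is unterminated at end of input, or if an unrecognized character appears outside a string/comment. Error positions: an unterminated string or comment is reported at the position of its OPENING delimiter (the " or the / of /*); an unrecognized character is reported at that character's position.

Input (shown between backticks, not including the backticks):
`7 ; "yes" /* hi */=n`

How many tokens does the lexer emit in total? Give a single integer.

pos=0: emit NUM '7' (now at pos=1)
pos=2: emit SEMI ';'
pos=4: enter STRING mode
pos=4: emit STR "yes" (now at pos=9)
pos=10: enter COMMENT mode (saw '/*')
exit COMMENT mode (now at pos=18)
pos=18: emit EQ '='
pos=19: emit ID 'n' (now at pos=20)
DONE. 5 tokens: [NUM, SEMI, STR, EQ, ID]

Answer: 5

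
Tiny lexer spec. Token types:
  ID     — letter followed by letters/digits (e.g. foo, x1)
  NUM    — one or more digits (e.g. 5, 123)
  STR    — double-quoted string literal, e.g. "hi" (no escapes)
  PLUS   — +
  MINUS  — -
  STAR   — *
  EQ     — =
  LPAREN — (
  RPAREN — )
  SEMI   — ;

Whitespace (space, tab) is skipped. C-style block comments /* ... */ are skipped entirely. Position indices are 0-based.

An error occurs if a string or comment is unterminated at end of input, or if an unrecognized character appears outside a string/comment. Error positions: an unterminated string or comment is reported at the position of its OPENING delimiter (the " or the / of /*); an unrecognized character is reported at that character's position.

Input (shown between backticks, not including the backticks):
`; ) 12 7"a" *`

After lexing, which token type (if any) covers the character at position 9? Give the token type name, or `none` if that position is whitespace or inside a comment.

Answer: STR

Derivation:
pos=0: emit SEMI ';'
pos=2: emit RPAREN ')'
pos=4: emit NUM '12' (now at pos=6)
pos=7: emit NUM '7' (now at pos=8)
pos=8: enter STRING mode
pos=8: emit STR "a" (now at pos=11)
pos=12: emit STAR '*'
DONE. 6 tokens: [SEMI, RPAREN, NUM, NUM, STR, STAR]
Position 9: char is 'a' -> STR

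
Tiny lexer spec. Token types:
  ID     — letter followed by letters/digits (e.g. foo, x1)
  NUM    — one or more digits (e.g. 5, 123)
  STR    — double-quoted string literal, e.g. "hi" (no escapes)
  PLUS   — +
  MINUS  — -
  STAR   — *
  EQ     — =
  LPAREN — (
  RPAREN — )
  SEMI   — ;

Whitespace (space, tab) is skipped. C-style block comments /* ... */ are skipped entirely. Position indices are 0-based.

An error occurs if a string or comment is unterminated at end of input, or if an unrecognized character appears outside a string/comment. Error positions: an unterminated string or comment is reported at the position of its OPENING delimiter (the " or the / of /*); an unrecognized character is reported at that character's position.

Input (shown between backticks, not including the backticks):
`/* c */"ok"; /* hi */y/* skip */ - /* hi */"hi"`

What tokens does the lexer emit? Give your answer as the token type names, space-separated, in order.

Answer: STR SEMI ID MINUS STR

Derivation:
pos=0: enter COMMENT mode (saw '/*')
exit COMMENT mode (now at pos=7)
pos=7: enter STRING mode
pos=7: emit STR "ok" (now at pos=11)
pos=11: emit SEMI ';'
pos=13: enter COMMENT mode (saw '/*')
exit COMMENT mode (now at pos=21)
pos=21: emit ID 'y' (now at pos=22)
pos=22: enter COMMENT mode (saw '/*')
exit COMMENT mode (now at pos=32)
pos=33: emit MINUS '-'
pos=35: enter COMMENT mode (saw '/*')
exit COMMENT mode (now at pos=43)
pos=43: enter STRING mode
pos=43: emit STR "hi" (now at pos=47)
DONE. 5 tokens: [STR, SEMI, ID, MINUS, STR]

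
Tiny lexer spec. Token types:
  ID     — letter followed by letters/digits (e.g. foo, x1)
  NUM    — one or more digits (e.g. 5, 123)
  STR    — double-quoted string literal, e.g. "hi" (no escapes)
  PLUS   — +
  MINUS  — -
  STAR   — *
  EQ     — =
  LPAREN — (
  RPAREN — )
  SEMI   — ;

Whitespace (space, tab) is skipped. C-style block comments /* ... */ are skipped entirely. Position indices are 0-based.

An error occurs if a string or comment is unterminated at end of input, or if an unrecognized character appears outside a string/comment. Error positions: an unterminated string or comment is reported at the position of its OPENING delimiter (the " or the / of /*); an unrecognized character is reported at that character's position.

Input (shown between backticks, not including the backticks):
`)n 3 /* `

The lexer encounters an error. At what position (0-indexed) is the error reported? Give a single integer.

pos=0: emit RPAREN ')'
pos=1: emit ID 'n' (now at pos=2)
pos=3: emit NUM '3' (now at pos=4)
pos=5: enter COMMENT mode (saw '/*')
pos=5: ERROR — unterminated comment (reached EOF)

Answer: 5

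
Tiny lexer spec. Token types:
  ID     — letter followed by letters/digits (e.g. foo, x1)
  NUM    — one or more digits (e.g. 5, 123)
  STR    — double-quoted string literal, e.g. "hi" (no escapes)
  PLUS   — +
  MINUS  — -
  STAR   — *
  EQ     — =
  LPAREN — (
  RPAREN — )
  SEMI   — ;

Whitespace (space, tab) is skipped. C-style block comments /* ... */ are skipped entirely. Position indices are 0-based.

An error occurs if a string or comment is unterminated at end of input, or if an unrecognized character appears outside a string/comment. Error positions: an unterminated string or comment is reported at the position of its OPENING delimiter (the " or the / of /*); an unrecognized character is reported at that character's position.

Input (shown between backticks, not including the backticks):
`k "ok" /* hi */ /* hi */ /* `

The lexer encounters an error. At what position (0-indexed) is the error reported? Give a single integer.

Answer: 25

Derivation:
pos=0: emit ID 'k' (now at pos=1)
pos=2: enter STRING mode
pos=2: emit STR "ok" (now at pos=6)
pos=7: enter COMMENT mode (saw '/*')
exit COMMENT mode (now at pos=15)
pos=16: enter COMMENT mode (saw '/*')
exit COMMENT mode (now at pos=24)
pos=25: enter COMMENT mode (saw '/*')
pos=25: ERROR — unterminated comment (reached EOF)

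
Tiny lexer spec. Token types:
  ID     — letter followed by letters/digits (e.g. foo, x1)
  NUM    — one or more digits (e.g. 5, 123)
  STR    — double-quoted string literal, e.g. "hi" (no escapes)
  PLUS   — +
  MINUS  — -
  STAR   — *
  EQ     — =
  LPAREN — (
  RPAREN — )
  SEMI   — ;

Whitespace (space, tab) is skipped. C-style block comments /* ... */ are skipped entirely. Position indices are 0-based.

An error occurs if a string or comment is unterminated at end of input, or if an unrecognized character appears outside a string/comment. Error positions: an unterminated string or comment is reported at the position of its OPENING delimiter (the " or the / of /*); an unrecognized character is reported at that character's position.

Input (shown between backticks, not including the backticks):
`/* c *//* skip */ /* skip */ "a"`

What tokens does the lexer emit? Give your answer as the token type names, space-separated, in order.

Answer: STR

Derivation:
pos=0: enter COMMENT mode (saw '/*')
exit COMMENT mode (now at pos=7)
pos=7: enter COMMENT mode (saw '/*')
exit COMMENT mode (now at pos=17)
pos=18: enter COMMENT mode (saw '/*')
exit COMMENT mode (now at pos=28)
pos=29: enter STRING mode
pos=29: emit STR "a" (now at pos=32)
DONE. 1 tokens: [STR]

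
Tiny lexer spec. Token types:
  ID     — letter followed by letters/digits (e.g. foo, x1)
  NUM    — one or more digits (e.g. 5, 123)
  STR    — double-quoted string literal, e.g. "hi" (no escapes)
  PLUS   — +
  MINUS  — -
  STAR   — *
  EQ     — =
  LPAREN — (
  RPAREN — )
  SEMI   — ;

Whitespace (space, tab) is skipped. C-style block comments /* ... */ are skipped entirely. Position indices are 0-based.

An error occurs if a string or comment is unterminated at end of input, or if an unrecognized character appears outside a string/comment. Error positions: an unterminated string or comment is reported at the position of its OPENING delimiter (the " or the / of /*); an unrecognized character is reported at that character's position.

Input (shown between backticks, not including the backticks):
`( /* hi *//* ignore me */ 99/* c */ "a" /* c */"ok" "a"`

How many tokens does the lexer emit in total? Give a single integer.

Answer: 5

Derivation:
pos=0: emit LPAREN '('
pos=2: enter COMMENT mode (saw '/*')
exit COMMENT mode (now at pos=10)
pos=10: enter COMMENT mode (saw '/*')
exit COMMENT mode (now at pos=25)
pos=26: emit NUM '99' (now at pos=28)
pos=28: enter COMMENT mode (saw '/*')
exit COMMENT mode (now at pos=35)
pos=36: enter STRING mode
pos=36: emit STR "a" (now at pos=39)
pos=40: enter COMMENT mode (saw '/*')
exit COMMENT mode (now at pos=47)
pos=47: enter STRING mode
pos=47: emit STR "ok" (now at pos=51)
pos=52: enter STRING mode
pos=52: emit STR "a" (now at pos=55)
DONE. 5 tokens: [LPAREN, NUM, STR, STR, STR]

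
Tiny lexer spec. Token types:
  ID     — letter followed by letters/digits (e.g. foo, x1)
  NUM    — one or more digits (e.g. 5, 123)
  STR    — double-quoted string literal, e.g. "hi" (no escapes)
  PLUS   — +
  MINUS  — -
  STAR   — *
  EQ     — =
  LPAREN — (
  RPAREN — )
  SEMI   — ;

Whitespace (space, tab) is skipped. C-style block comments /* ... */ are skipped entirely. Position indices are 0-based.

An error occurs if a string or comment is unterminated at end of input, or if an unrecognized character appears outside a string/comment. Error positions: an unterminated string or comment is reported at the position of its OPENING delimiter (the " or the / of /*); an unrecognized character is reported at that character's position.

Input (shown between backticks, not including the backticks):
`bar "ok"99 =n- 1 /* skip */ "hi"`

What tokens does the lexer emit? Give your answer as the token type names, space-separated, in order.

pos=0: emit ID 'bar' (now at pos=3)
pos=4: enter STRING mode
pos=4: emit STR "ok" (now at pos=8)
pos=8: emit NUM '99' (now at pos=10)
pos=11: emit EQ '='
pos=12: emit ID 'n' (now at pos=13)
pos=13: emit MINUS '-'
pos=15: emit NUM '1' (now at pos=16)
pos=17: enter COMMENT mode (saw '/*')
exit COMMENT mode (now at pos=27)
pos=28: enter STRING mode
pos=28: emit STR "hi" (now at pos=32)
DONE. 8 tokens: [ID, STR, NUM, EQ, ID, MINUS, NUM, STR]

Answer: ID STR NUM EQ ID MINUS NUM STR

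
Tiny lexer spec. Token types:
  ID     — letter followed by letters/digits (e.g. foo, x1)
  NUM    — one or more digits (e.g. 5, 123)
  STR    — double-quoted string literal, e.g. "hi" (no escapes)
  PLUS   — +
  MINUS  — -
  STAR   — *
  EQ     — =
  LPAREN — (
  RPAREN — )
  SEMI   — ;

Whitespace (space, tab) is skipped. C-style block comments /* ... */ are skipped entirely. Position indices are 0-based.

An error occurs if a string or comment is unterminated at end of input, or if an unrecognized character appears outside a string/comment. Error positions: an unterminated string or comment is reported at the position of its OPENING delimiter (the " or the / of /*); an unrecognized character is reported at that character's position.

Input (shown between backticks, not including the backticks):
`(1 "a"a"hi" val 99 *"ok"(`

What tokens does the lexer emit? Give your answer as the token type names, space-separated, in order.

pos=0: emit LPAREN '('
pos=1: emit NUM '1' (now at pos=2)
pos=3: enter STRING mode
pos=3: emit STR "a" (now at pos=6)
pos=6: emit ID 'a' (now at pos=7)
pos=7: enter STRING mode
pos=7: emit STR "hi" (now at pos=11)
pos=12: emit ID 'val' (now at pos=15)
pos=16: emit NUM '99' (now at pos=18)
pos=19: emit STAR '*'
pos=20: enter STRING mode
pos=20: emit STR "ok" (now at pos=24)
pos=24: emit LPAREN '('
DONE. 10 tokens: [LPAREN, NUM, STR, ID, STR, ID, NUM, STAR, STR, LPAREN]

Answer: LPAREN NUM STR ID STR ID NUM STAR STR LPAREN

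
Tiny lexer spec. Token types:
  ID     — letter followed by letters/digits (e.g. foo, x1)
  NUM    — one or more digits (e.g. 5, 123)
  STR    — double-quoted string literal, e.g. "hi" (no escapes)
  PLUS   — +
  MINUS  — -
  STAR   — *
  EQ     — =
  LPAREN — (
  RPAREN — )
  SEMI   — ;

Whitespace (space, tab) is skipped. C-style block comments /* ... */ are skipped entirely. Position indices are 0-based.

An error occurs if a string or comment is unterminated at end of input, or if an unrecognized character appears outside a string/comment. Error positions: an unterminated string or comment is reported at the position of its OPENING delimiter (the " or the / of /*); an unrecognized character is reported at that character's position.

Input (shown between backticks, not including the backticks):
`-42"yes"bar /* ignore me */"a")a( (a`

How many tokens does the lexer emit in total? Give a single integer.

Answer: 10

Derivation:
pos=0: emit MINUS '-'
pos=1: emit NUM '42' (now at pos=3)
pos=3: enter STRING mode
pos=3: emit STR "yes" (now at pos=8)
pos=8: emit ID 'bar' (now at pos=11)
pos=12: enter COMMENT mode (saw '/*')
exit COMMENT mode (now at pos=27)
pos=27: enter STRING mode
pos=27: emit STR "a" (now at pos=30)
pos=30: emit RPAREN ')'
pos=31: emit ID 'a' (now at pos=32)
pos=32: emit LPAREN '('
pos=34: emit LPAREN '('
pos=35: emit ID 'a' (now at pos=36)
DONE. 10 tokens: [MINUS, NUM, STR, ID, STR, RPAREN, ID, LPAREN, LPAREN, ID]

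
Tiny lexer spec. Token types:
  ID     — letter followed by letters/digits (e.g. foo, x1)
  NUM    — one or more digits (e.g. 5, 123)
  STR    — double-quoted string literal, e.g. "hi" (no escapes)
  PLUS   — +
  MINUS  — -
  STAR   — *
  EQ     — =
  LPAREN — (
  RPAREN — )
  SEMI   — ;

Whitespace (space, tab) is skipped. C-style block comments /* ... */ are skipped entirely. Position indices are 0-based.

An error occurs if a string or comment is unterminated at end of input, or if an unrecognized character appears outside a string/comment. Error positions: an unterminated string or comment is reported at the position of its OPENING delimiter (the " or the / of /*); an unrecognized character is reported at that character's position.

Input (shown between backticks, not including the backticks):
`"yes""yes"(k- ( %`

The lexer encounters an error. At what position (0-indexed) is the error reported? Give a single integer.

Answer: 16

Derivation:
pos=0: enter STRING mode
pos=0: emit STR "yes" (now at pos=5)
pos=5: enter STRING mode
pos=5: emit STR "yes" (now at pos=10)
pos=10: emit LPAREN '('
pos=11: emit ID 'k' (now at pos=12)
pos=12: emit MINUS '-'
pos=14: emit LPAREN '('
pos=16: ERROR — unrecognized char '%'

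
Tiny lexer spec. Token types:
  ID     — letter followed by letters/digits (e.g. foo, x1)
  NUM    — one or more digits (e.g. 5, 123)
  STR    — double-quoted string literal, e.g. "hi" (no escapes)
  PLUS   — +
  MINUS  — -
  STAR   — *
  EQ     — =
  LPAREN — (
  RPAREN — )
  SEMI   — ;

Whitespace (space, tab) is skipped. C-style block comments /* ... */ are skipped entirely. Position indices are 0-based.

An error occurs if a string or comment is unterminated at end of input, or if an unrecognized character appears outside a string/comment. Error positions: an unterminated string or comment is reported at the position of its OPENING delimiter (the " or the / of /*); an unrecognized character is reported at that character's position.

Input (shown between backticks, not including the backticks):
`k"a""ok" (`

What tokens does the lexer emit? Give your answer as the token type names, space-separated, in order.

pos=0: emit ID 'k' (now at pos=1)
pos=1: enter STRING mode
pos=1: emit STR "a" (now at pos=4)
pos=4: enter STRING mode
pos=4: emit STR "ok" (now at pos=8)
pos=9: emit LPAREN '('
DONE. 4 tokens: [ID, STR, STR, LPAREN]

Answer: ID STR STR LPAREN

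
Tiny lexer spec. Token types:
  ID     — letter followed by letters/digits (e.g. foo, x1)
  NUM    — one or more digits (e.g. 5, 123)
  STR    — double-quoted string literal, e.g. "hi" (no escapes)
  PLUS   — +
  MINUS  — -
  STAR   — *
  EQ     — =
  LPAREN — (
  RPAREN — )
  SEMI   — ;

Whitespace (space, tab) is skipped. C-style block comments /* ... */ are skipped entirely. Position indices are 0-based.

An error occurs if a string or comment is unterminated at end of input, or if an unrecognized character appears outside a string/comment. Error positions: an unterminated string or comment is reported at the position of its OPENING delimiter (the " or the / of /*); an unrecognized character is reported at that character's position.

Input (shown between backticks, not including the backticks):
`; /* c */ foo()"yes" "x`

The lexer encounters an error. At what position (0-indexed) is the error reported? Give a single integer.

Answer: 21

Derivation:
pos=0: emit SEMI ';'
pos=2: enter COMMENT mode (saw '/*')
exit COMMENT mode (now at pos=9)
pos=10: emit ID 'foo' (now at pos=13)
pos=13: emit LPAREN '('
pos=14: emit RPAREN ')'
pos=15: enter STRING mode
pos=15: emit STR "yes" (now at pos=20)
pos=21: enter STRING mode
pos=21: ERROR — unterminated string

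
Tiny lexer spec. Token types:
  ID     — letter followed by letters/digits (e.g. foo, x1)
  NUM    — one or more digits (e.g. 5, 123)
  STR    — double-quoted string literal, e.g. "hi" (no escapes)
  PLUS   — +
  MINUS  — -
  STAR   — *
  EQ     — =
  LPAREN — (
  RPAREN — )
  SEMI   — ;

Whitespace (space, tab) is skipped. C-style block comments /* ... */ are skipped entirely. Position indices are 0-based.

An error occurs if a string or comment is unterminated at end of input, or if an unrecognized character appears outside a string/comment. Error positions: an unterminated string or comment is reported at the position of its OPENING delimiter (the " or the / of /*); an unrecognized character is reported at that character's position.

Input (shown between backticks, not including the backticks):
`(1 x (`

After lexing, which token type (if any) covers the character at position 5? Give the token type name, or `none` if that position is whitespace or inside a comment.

Answer: LPAREN

Derivation:
pos=0: emit LPAREN '('
pos=1: emit NUM '1' (now at pos=2)
pos=3: emit ID 'x' (now at pos=4)
pos=5: emit LPAREN '('
DONE. 4 tokens: [LPAREN, NUM, ID, LPAREN]
Position 5: char is '(' -> LPAREN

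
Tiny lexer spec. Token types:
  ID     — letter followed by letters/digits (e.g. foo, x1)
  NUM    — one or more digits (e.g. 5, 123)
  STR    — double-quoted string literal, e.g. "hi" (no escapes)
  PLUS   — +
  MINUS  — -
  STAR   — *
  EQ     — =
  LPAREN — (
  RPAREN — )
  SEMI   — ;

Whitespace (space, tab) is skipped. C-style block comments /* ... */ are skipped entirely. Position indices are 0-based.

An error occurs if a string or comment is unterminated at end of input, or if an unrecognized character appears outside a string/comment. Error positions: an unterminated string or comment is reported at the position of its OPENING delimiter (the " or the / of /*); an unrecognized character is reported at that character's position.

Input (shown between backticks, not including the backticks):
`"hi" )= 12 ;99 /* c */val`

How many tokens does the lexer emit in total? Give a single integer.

pos=0: enter STRING mode
pos=0: emit STR "hi" (now at pos=4)
pos=5: emit RPAREN ')'
pos=6: emit EQ '='
pos=8: emit NUM '12' (now at pos=10)
pos=11: emit SEMI ';'
pos=12: emit NUM '99' (now at pos=14)
pos=15: enter COMMENT mode (saw '/*')
exit COMMENT mode (now at pos=22)
pos=22: emit ID 'val' (now at pos=25)
DONE. 7 tokens: [STR, RPAREN, EQ, NUM, SEMI, NUM, ID]

Answer: 7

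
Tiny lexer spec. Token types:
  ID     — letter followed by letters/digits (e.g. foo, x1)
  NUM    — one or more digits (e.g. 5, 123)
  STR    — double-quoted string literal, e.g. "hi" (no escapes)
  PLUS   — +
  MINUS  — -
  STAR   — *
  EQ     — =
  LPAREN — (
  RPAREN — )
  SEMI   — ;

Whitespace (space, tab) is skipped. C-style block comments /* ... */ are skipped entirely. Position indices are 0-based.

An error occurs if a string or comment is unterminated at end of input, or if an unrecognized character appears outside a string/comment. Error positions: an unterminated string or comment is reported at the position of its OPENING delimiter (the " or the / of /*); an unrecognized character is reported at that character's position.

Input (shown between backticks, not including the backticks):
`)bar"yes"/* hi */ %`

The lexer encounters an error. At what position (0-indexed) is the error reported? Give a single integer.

Answer: 18

Derivation:
pos=0: emit RPAREN ')'
pos=1: emit ID 'bar' (now at pos=4)
pos=4: enter STRING mode
pos=4: emit STR "yes" (now at pos=9)
pos=9: enter COMMENT mode (saw '/*')
exit COMMENT mode (now at pos=17)
pos=18: ERROR — unrecognized char '%'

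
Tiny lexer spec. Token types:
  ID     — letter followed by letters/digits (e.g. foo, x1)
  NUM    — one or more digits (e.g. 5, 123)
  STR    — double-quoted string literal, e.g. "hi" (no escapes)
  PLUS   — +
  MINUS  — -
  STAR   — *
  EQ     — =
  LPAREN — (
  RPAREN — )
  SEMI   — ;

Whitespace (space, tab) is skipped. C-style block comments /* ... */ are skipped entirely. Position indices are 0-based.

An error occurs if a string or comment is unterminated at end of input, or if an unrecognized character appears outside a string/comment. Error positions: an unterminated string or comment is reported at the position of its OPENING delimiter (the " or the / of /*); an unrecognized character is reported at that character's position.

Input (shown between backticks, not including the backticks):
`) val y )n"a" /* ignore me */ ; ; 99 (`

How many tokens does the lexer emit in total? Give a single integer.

Answer: 10

Derivation:
pos=0: emit RPAREN ')'
pos=2: emit ID 'val' (now at pos=5)
pos=6: emit ID 'y' (now at pos=7)
pos=8: emit RPAREN ')'
pos=9: emit ID 'n' (now at pos=10)
pos=10: enter STRING mode
pos=10: emit STR "a" (now at pos=13)
pos=14: enter COMMENT mode (saw '/*')
exit COMMENT mode (now at pos=29)
pos=30: emit SEMI ';'
pos=32: emit SEMI ';'
pos=34: emit NUM '99' (now at pos=36)
pos=37: emit LPAREN '('
DONE. 10 tokens: [RPAREN, ID, ID, RPAREN, ID, STR, SEMI, SEMI, NUM, LPAREN]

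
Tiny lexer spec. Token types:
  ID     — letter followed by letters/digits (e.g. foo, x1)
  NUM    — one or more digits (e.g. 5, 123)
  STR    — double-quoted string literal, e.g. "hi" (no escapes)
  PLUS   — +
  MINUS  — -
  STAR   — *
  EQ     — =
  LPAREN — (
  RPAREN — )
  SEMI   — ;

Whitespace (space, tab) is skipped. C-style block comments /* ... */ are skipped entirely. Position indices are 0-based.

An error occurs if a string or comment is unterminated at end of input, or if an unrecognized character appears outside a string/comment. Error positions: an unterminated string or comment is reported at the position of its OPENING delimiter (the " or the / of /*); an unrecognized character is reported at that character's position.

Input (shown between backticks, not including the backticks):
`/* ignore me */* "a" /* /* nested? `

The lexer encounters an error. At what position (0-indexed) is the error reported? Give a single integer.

pos=0: enter COMMENT mode (saw '/*')
exit COMMENT mode (now at pos=15)
pos=15: emit STAR '*'
pos=17: enter STRING mode
pos=17: emit STR "a" (now at pos=20)
pos=21: enter COMMENT mode (saw '/*')
pos=21: ERROR — unterminated comment (reached EOF)

Answer: 21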